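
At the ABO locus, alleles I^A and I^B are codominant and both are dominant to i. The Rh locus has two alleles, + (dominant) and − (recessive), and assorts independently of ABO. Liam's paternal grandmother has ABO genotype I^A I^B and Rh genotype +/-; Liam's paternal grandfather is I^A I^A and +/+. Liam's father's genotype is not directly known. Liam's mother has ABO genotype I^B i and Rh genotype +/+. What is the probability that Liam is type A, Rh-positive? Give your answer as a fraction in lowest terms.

Liam's father's ABO genotype from I^A I^B × I^A I^A: 1/2 I^A I^A, 1/2 I^A I^B.
Crossing each possibility with the mother I^B i and summing P(type A): 1/2·1/2 + 1/2·1/4 = 3/8.
Similarly for Rh via the father's Rh distribution: P(Rh+) = 1.
Independent loci: 3/8 × 1 = 3/8.

3/8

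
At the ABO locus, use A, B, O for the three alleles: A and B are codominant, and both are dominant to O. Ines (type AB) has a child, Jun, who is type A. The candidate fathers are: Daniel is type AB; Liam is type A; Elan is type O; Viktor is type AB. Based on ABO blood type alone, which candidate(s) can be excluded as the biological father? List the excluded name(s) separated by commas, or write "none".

none

A candidate is excluded only if no genotype consistent with his phenotype could produce a type A child with a type AB mother.
Every candidate has at least one consistent genotype combination, so none can be excluded.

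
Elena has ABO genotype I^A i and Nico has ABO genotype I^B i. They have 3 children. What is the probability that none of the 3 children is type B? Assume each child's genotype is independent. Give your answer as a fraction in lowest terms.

27/64

ABO cross I^A i × I^B i → 1/4 O, 1/4 A, 1/4 B, 1/4 AB.
So P(type B) = 1/4 per child.
P(not type B) = 3/4 for one child; (3/4)^3 = 27/64.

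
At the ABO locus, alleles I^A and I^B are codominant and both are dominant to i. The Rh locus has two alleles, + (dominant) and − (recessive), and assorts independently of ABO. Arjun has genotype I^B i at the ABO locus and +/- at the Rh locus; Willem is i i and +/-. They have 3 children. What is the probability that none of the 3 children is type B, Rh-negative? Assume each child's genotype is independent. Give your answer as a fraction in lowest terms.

343/512

ABO cross I^B i × i i → 1/2 O, 1/2 B.
Rh cross +/- × +/- → 3/4 Rh+, 1/4 Rh-; so P(type B, Rh-negative) = 1/2 × 1/4 = 1/8 per child.
P(not type B, Rh-negative) = 7/8 for one child; (7/8)^3 = 343/512.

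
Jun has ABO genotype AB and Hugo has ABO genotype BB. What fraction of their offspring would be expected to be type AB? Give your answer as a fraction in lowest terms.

ABO cross AB × BB → offspring phenotypes: 1/2 B, 1/2 AB.
So P(type AB) = 1/2.

1/2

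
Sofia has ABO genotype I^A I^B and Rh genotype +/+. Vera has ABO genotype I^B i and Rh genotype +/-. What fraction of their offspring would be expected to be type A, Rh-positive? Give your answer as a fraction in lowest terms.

1/4

ABO cross I^A I^B × I^B i → offspring phenotypes: 1/4 A, 1/2 B, 1/4 AB.
Rh cross +/+ × +/- → 1 Rh+.
Independent loci: P(type A, Rh-positive) = 1/4 × 1 = 1/4.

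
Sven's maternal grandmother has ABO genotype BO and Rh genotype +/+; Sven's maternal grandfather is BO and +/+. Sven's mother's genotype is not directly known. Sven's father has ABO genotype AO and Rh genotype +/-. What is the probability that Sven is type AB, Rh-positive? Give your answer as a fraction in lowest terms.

1/4

Sven's mother's ABO genotype from BO × BO: 1/4 BB, 1/2 BO, 1/4 OO.
Crossing each possibility with the father AO and summing P(type AB): 1/4·1/2 + 1/2·1/4 + 1/4·0 = 1/4.
Similarly for Rh via the mother's Rh distribution: P(Rh+) = 1.
Independent loci: 1/4 × 1 = 1/4.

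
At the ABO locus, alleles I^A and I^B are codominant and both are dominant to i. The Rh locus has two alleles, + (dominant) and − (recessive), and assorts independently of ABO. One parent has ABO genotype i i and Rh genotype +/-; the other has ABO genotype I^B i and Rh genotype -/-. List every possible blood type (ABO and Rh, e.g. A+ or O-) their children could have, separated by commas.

O+, O-, B+, B-

Gametes from i i × I^B i give offspring ABO genotypes I^B i, i i, i.e. phenotypes O, B.
Rh cross +/- × -/- → phenotypes Rh+, Rh-.
Combining independently: O+, O-, B+, B-.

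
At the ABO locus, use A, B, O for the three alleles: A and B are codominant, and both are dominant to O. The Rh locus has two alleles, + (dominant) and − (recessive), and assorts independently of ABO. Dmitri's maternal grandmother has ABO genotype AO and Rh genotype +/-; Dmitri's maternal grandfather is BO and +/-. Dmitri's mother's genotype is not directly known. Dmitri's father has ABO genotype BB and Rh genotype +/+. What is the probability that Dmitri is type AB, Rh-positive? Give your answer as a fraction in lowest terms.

1/4

Dmitri's mother's ABO genotype from AO × BO: 1/4 AB, 1/4 AO, 1/4 BO, 1/4 OO.
Crossing each possibility with the father BB and summing P(type AB): 1/4·1/2 + 1/4·1/2 + 1/4·0 + 1/4·0 = 1/4.
Similarly for Rh via the mother's Rh distribution: P(Rh+) = 1.
Independent loci: 1/4 × 1 = 1/4.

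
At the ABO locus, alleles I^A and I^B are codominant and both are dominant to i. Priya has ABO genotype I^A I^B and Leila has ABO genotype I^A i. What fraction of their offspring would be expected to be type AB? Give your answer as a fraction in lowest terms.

ABO cross I^A I^B × I^A i → offspring phenotypes: 1/2 A, 1/4 B, 1/4 AB.
So P(type AB) = 1/4.

1/4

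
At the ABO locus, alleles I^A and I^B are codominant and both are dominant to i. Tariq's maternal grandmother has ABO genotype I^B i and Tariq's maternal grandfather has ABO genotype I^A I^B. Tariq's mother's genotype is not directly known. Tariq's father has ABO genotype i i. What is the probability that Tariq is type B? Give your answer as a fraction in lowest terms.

Tariq's mother's ABO genotype from I^B i × I^A I^B: 1/4 I^A I^B, 1/4 I^A i, 1/4 I^B I^B, 1/4 I^B i.
Crossing each possibility with the father i i and summing P(type B): 1/4·1/2 + 1/4·0 + 1/4·1 + 1/4·1/2 = 1/2.

1/2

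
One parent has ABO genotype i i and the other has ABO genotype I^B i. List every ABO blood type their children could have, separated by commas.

Gametes from i i × I^B i give offspring ABO genotypes I^B i, i i, i.e. phenotypes O, B.

O, B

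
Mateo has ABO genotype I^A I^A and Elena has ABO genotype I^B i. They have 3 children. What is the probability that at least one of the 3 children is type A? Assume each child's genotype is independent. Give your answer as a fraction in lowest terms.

7/8

ABO cross I^A I^A × I^B i → 1/2 A, 1/2 AB.
So P(type A) = 1/2 per child.
P(none) = (1/2)^3 = 1/8; P(at least one) = 1 − 1/8 = 7/8.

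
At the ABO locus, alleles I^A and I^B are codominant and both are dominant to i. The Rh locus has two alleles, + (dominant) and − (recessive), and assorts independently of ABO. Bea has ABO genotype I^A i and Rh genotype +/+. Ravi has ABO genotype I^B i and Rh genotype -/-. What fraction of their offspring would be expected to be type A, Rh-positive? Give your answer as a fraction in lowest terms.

1/4

ABO cross I^A i × I^B i → offspring phenotypes: 1/4 O, 1/4 A, 1/4 B, 1/4 AB.
Rh cross +/+ × -/- → 1 Rh+.
Independent loci: P(type A, Rh-positive) = 1/4 × 1 = 1/4.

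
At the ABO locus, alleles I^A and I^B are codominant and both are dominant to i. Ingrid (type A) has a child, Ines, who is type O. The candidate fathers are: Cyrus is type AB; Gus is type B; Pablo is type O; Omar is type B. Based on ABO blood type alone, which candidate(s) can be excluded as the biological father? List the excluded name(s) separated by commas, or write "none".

Cyrus

A candidate is excluded only if no genotype consistent with his phenotype could produce a type O child with a type A mother.
Cyrus (type AB): no genotype consistent with that phenotype can produce a type-O child with a type-A mother.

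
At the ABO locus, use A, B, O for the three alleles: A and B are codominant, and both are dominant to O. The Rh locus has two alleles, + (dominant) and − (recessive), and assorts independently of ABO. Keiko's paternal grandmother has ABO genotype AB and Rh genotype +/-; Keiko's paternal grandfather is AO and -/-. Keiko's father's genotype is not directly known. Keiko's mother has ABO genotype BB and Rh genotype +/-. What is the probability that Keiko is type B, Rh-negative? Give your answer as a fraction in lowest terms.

Keiko's father's ABO genotype from AB × AO: 1/4 AA, 1/4 AB, 1/4 AO, 1/4 BO.
Crossing each possibility with the mother BB and summing P(type B): 1/4·0 + 1/4·1/2 + 1/4·1/2 + 1/4·1 = 1/2.
Similarly for Rh via the father's Rh distribution: P(Rh-) = 3/8.
Independent loci: 1/2 × 3/8 = 3/16.

3/16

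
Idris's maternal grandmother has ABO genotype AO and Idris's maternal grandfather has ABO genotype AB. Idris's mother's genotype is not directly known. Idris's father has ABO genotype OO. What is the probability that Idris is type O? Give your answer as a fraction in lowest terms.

Idris's mother's ABO genotype from AO × AB: 1/4 AA, 1/4 AB, 1/4 AO, 1/4 BO.
Crossing each possibility with the father OO and summing P(type O): 1/4·0 + 1/4·0 + 1/4·1/2 + 1/4·1/2 = 1/4.

1/4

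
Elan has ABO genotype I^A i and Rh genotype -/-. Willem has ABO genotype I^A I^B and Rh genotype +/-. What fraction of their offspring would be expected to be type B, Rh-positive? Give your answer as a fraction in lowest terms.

1/8

ABO cross I^A i × I^A I^B → offspring phenotypes: 1/2 A, 1/4 B, 1/4 AB.
Rh cross -/- × +/- → 1/2 Rh+, 1/2 Rh-.
Independent loci: P(type B, Rh-positive) = 1/4 × 1/2 = 1/8.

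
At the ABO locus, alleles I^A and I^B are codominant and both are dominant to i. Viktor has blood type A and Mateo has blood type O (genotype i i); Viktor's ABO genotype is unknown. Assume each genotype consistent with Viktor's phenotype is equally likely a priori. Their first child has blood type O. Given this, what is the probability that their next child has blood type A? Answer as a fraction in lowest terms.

Possible genotypes: Viktor ∈ {I^A I^A, I^A i}; Mateo ∈ {i i}.
Weight each parental genotype pair by prior × P(type-O child):
  I^A i × i i: posterior weight 1; P(next child type A) = 1/2.
Weighted sum = 1/2.

1/2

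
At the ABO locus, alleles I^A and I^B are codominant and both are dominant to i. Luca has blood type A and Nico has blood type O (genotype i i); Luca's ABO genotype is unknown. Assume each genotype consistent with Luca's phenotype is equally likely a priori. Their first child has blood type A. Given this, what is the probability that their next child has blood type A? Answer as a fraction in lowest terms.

5/6

Possible genotypes: Luca ∈ {I^A I^A, I^A i}; Nico ∈ {i i}.
Weight each parental genotype pair by prior × P(type-A child):
  I^A I^A × i i: posterior weight 2/3; P(next child type A) = 1.
  I^A i × i i: posterior weight 1/3; P(next child type A) = 1/2.
Weighted sum = 5/6.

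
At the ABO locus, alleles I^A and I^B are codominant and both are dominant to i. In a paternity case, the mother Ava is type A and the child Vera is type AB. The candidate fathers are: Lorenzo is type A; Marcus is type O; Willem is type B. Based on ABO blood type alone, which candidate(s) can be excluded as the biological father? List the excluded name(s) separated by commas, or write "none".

A candidate is excluded only if no genotype consistent with his phenotype could produce a type AB child with a type A mother.
Lorenzo (type A): no genotype consistent with that phenotype can produce a type-AB child with a type-A mother.
Marcus (type O): no genotype consistent with that phenotype can produce a type-AB child with a type-A mother.

Lorenzo, Marcus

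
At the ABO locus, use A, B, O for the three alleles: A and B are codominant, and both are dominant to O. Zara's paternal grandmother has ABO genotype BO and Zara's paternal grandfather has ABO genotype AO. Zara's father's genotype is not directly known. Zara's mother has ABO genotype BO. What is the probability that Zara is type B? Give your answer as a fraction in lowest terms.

1/2

Zara's father's ABO genotype from BO × AO: 1/4 AB, 1/4 AO, 1/4 BO, 1/4 OO.
Crossing each possibility with the mother BO and summing P(type B): 1/4·1/2 + 1/4·1/4 + 1/4·3/4 + 1/4·1/2 = 1/2.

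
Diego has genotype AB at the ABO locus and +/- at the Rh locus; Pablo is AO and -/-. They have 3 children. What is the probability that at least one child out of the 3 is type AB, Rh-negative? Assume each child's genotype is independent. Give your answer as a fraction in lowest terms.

ABO cross AB × AO → 1/2 A, 1/4 B, 1/4 AB.
Rh cross +/- × -/- → 1/2 Rh+, 1/2 Rh-; so P(type AB, Rh-negative) = 1/4 × 1/2 = 1/8 per child.
P(none) = (7/8)^3 = 343/512; P(at least one) = 1 − 343/512 = 169/512.

169/512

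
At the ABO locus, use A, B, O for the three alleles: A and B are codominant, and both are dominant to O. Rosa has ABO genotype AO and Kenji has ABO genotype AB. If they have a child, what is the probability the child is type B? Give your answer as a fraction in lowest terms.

ABO cross AO × AB → offspring phenotypes: 1/2 A, 1/4 B, 1/4 AB.
So P(type B) = 1/4.

1/4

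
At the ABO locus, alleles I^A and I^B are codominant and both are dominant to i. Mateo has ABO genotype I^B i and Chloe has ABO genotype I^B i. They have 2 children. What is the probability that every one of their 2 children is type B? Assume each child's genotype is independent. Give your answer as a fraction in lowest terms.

ABO cross I^B i × I^B i → 1/4 O, 3/4 B.
So P(type B) = 3/4 per child.
All 2 independent: (3/4)^2 = 9/16.

9/16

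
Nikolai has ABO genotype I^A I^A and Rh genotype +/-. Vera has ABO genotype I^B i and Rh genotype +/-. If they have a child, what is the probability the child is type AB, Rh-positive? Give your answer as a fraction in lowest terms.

ABO cross I^A I^A × I^B i → offspring phenotypes: 1/2 A, 1/2 AB.
Rh cross +/- × +/- → 3/4 Rh+, 1/4 Rh-.
Independent loci: P(type AB, Rh-positive) = 1/2 × 3/4 = 3/8.

3/8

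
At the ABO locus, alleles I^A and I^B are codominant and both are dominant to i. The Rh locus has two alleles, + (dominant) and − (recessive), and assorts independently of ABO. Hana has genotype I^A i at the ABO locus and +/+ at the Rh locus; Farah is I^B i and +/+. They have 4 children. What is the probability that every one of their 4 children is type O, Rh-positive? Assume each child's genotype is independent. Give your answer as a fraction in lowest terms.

1/256

ABO cross I^A i × I^B i → 1/4 O, 1/4 A, 1/4 B, 1/4 AB.
Rh cross +/+ × +/+ → 1 Rh+; so P(type O, Rh-positive) = 1/4 × 1 = 1/4 per child.
All 4 independent: (1/4)^4 = 1/256.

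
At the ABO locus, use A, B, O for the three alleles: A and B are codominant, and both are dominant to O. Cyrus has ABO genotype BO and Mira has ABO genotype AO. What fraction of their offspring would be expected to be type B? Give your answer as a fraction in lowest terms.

ABO cross BO × AO → offspring phenotypes: 1/4 O, 1/4 A, 1/4 B, 1/4 AB.
So P(type B) = 1/4.

1/4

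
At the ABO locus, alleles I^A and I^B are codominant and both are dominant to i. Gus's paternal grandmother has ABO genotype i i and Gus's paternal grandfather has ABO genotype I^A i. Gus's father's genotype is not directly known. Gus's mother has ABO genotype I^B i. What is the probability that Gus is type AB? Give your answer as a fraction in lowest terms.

1/8

Gus's father's ABO genotype from i i × I^A i: 1/2 I^A i, 1/2 i i.
Crossing each possibility with the mother I^B i and summing P(type AB): 1/2·1/4 + 1/2·0 = 1/8.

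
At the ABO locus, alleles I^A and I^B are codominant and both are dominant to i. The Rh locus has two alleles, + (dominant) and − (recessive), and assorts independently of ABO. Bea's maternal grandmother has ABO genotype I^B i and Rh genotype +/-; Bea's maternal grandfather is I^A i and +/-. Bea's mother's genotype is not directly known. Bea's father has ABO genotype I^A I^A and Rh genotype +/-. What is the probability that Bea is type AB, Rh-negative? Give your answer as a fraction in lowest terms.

Bea's mother's ABO genotype from I^B i × I^A i: 1/4 I^A I^B, 1/4 I^A i, 1/4 I^B i, 1/4 i i.
Crossing each possibility with the father I^A I^A and summing P(type AB): 1/4·1/2 + 1/4·0 + 1/4·1/2 + 1/4·0 = 1/4.
Similarly for Rh via the mother's Rh distribution: P(Rh-) = 1/4.
Independent loci: 1/4 × 1/4 = 1/16.

1/16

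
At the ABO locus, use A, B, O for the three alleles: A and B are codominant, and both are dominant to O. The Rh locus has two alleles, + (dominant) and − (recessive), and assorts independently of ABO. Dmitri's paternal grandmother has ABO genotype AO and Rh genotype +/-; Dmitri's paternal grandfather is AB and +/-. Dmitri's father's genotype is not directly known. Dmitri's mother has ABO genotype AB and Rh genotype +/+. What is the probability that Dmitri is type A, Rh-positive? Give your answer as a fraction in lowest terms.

3/8

Dmitri's father's ABO genotype from AO × AB: 1/4 AA, 1/4 AB, 1/4 AO, 1/4 BO.
Crossing each possibility with the mother AB and summing P(type A): 1/4·1/2 + 1/4·1/4 + 1/4·1/2 + 1/4·1/4 = 3/8.
Similarly for Rh via the father's Rh distribution: P(Rh+) = 1.
Independent loci: 3/8 × 1 = 3/8.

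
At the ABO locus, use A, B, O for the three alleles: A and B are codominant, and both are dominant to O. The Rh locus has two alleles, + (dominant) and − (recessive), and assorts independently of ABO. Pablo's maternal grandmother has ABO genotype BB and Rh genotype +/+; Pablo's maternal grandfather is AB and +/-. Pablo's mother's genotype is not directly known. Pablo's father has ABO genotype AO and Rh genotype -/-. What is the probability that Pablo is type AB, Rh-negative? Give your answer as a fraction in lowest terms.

Pablo's mother's ABO genotype from BB × AB: 1/2 AB, 1/2 BB.
Crossing each possibility with the father AO and summing P(type AB): 1/2·1/4 + 1/2·1/2 = 3/8.
Similarly for Rh via the mother's Rh distribution: P(Rh-) = 1/4.
Independent loci: 3/8 × 1/4 = 3/32.

3/32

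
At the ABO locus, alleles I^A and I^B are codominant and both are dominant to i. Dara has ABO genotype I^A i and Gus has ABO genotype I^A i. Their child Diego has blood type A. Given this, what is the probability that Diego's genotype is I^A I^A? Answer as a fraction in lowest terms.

1/3

Cross I^A i × I^A i → 1/4 I^A I^A, 1/2 I^A i, 1/4 i i.
Type-A genotypes among offspring: I^A I^A (1/4), I^A i (1/2); total 3/4.
P(I^A I^A | type A) = (1/4) / (3/4) = 1/3.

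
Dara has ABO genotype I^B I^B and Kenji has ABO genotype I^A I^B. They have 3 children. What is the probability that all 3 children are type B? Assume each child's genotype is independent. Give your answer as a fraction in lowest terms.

1/8

ABO cross I^B I^B × I^A I^B → 1/2 B, 1/2 AB.
So P(type B) = 1/2 per child.
All 3 independent: (1/2)^3 = 1/8.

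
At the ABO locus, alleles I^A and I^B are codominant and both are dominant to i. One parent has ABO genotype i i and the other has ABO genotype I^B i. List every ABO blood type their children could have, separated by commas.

O, B

Gametes from i i × I^B i give offspring ABO genotypes I^B i, i i, i.e. phenotypes O, B.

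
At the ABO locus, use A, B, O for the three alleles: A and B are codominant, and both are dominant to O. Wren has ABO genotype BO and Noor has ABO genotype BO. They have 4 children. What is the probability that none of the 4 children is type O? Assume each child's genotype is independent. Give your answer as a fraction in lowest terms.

81/256

ABO cross BO × BO → 1/4 O, 3/4 B.
So P(type O) = 1/4 per child.
P(not type O) = 3/4 for one child; (3/4)^4 = 81/256.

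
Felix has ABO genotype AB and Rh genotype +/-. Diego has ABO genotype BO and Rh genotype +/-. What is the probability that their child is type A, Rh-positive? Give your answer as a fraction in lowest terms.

3/16

ABO cross AB × BO → offspring phenotypes: 1/4 A, 1/2 B, 1/4 AB.
Rh cross +/- × +/- → 3/4 Rh+, 1/4 Rh-.
Independent loci: P(type A, Rh-positive) = 1/4 × 3/4 = 3/16.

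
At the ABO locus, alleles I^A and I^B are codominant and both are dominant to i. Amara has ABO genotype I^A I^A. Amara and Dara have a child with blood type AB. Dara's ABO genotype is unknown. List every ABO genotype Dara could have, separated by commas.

I^A I^B, I^B I^B, I^B i

For each candidate genotype of Dara, check whether crossing it with I^A I^A can produce every observed child phenotype.
  I^A I^A → possible child types {A} ✗
  I^A I^B → possible child types {A, AB} ✓
  I^A i → possible child types {A} ✗
  I^B I^B → possible child types {AB} ✓
  I^B i → possible child types {A, AB} ✓
  i i → possible child types {A} ✗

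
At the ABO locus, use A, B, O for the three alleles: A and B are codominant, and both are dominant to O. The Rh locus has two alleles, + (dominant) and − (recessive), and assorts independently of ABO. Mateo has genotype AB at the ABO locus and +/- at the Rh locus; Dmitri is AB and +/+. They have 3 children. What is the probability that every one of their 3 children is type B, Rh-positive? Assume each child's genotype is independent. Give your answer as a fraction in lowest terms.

1/64

ABO cross AB × AB → 1/4 A, 1/4 B, 1/2 AB.
Rh cross +/- × +/+ → 1 Rh+; so P(type B, Rh-positive) = 1/4 × 1 = 1/4 per child.
All 3 independent: (1/4)^3 = 1/64.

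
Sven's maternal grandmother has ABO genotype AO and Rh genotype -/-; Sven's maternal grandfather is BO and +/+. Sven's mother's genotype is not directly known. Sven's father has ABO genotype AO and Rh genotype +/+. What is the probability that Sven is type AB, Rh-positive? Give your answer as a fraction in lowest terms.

1/8

Sven's mother's ABO genotype from AO × BO: 1/4 AB, 1/4 AO, 1/4 BO, 1/4 OO.
Crossing each possibility with the father AO and summing P(type AB): 1/4·1/4 + 1/4·0 + 1/4·1/4 + 1/4·0 = 1/8.
Similarly for Rh via the mother's Rh distribution: P(Rh+) = 1.
Independent loci: 1/8 × 1 = 1/8.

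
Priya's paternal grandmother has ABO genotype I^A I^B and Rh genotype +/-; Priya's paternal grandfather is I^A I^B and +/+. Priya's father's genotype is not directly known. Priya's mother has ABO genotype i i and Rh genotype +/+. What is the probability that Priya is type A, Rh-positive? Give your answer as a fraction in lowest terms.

1/2

Priya's father's ABO genotype from I^A I^B × I^A I^B: 1/4 I^A I^A, 1/2 I^A I^B, 1/4 I^B I^B.
Crossing each possibility with the mother i i and summing P(type A): 1/4·1 + 1/2·1/2 + 1/4·0 = 1/2.
Similarly for Rh via the father's Rh distribution: P(Rh+) = 1.
Independent loci: 1/2 × 1 = 1/2.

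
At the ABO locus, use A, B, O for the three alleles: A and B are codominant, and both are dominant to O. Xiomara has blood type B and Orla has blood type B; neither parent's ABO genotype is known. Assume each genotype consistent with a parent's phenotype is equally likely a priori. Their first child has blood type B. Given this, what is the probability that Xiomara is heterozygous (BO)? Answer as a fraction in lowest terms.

Possible genotypes: Xiomara ∈ {BB, BO}; Orla ∈ {BB, BO}.
Weight each parental genotype pair by prior × P(type-B child):
  BB × BB: posterior weight 4/15.
  BB × BO: posterior weight 4/15.
  BO × BB: posterior weight 4/15.
  BO × BO: posterior weight 1/5.
Sum the posterior weight over pairs where Xiomara is BO: 7/15.

7/15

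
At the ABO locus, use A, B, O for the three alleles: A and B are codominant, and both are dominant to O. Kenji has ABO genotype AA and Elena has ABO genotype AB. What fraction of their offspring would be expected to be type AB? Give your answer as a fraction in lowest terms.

ABO cross AA × AB → offspring phenotypes: 1/2 A, 1/2 AB.
So P(type AB) = 1/2.

1/2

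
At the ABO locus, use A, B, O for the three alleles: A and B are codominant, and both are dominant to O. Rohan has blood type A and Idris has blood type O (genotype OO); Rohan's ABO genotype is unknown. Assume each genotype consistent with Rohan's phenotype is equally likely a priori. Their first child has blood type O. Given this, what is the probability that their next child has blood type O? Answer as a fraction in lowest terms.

1/2

Possible genotypes: Rohan ∈ {AA, AO}; Idris ∈ {OO}.
Weight each parental genotype pair by prior × P(type-O child):
  AO × OO: posterior weight 1; P(next child type O) = 1/2.
Weighted sum = 1/2.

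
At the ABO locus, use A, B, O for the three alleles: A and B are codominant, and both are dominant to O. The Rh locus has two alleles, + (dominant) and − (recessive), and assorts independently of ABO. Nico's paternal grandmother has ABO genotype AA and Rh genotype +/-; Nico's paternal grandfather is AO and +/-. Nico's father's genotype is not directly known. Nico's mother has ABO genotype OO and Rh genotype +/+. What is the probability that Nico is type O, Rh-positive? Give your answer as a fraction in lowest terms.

Nico's father's ABO genotype from AA × AO: 1/2 AA, 1/2 AO.
Crossing each possibility with the mother OO and summing P(type O): 1/2·0 + 1/2·1/2 = 1/4.
Similarly for Rh via the father's Rh distribution: P(Rh+) = 1.
Independent loci: 1/4 × 1 = 1/4.

1/4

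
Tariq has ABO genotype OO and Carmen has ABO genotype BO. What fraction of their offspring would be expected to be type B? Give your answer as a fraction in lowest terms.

ABO cross OO × BO → offspring phenotypes: 1/2 O, 1/2 B.
So P(type B) = 1/2.

1/2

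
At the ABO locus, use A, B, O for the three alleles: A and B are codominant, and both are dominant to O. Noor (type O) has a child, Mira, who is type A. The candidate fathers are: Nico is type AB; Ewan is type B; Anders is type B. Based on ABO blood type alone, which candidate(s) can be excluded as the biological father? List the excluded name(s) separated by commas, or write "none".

Ewan, Anders

A candidate is excluded only if no genotype consistent with his phenotype could produce a type A child with a type O mother.
Ewan (type B): no genotype consistent with that phenotype can produce a type-A child with a type-O mother.
Anders (type B): no genotype consistent with that phenotype can produce a type-A child with a type-O mother.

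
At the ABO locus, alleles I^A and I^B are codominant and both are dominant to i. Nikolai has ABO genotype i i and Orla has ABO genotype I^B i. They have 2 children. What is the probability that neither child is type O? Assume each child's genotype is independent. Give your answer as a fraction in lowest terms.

ABO cross i i × I^B i → 1/2 O, 1/2 B.
So P(type O) = 1/2 per child.
P(not type O) = 1/2 for one child; (1/2)^2 = 1/4.

1/4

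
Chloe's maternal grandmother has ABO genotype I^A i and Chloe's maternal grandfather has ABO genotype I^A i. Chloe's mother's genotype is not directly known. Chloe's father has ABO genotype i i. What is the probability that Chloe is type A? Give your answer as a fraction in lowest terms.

Chloe's mother's ABO genotype from I^A i × I^A i: 1/4 I^A I^A, 1/2 I^A i, 1/4 i i.
Crossing each possibility with the father i i and summing P(type A): 1/4·1 + 1/2·1/2 + 1/4·0 = 1/2.

1/2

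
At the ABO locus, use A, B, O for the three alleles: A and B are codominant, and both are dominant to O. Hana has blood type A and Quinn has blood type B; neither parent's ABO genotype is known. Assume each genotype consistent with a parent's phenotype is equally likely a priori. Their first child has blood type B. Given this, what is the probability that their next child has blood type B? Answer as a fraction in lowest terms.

Possible genotypes: Hana ∈ {AA, AO}; Quinn ∈ {BB, BO}.
Weight each parental genotype pair by prior × P(type-B child):
  AO × BB: posterior weight 2/3; P(next child type B) = 1/2.
  AO × BO: posterior weight 1/3; P(next child type B) = 1/4.
Weighted sum = 5/12.

5/12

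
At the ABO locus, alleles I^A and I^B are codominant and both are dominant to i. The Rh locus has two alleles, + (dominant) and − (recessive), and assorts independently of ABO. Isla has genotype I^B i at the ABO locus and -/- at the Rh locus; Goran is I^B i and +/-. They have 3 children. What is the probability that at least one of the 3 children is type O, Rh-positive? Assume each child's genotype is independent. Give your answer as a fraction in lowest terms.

ABO cross I^B i × I^B i → 1/4 O, 3/4 B.
Rh cross -/- × +/- → 1/2 Rh+, 1/2 Rh-; so P(type O, Rh-positive) = 1/4 × 1/2 = 1/8 per child.
P(none) = (7/8)^3 = 343/512; P(at least one) = 1 − 343/512 = 169/512.

169/512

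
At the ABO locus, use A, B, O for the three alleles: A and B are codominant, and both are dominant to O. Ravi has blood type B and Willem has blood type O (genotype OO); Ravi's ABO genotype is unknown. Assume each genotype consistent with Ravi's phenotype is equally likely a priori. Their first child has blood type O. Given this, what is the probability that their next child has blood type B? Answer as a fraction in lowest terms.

1/2

Possible genotypes: Ravi ∈ {BB, BO}; Willem ∈ {OO}.
Weight each parental genotype pair by prior × P(type-O child):
  BO × OO: posterior weight 1; P(next child type B) = 1/2.
Weighted sum = 1/2.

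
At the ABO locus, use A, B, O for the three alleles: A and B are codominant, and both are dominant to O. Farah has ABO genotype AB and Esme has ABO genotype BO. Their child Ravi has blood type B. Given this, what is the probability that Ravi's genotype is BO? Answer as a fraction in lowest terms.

Cross AB × BO → 1/4 AB, 1/4 AO, 1/4 BB, 1/4 BO.
Type-B genotypes among offspring: BB (1/4), BO (1/4); total 1/2.
P(BO | type B) = (1/4) / (1/2) = 1/2.

1/2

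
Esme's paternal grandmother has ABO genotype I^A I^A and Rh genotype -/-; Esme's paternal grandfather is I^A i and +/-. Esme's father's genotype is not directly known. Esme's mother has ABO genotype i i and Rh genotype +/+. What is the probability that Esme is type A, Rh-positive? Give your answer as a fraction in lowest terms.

Esme's father's ABO genotype from I^A I^A × I^A i: 1/2 I^A I^A, 1/2 I^A i.
Crossing each possibility with the mother i i and summing P(type A): 1/2·1 + 1/2·1/2 = 3/4.
Similarly for Rh via the father's Rh distribution: P(Rh+) = 1.
Independent loci: 3/4 × 1 = 3/4.

3/4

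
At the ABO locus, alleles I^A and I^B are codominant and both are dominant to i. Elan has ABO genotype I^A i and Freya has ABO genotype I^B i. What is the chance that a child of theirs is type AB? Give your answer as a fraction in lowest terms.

ABO cross I^A i × I^B i → offspring phenotypes: 1/4 O, 1/4 A, 1/4 B, 1/4 AB.
So P(type AB) = 1/4.

1/4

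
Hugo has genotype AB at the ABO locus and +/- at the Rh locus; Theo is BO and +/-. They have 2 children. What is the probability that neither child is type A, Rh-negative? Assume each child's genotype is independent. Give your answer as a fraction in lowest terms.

ABO cross AB × BO → 1/4 A, 1/2 B, 1/4 AB.
Rh cross +/- × +/- → 3/4 Rh+, 1/4 Rh-; so P(type A, Rh-negative) = 1/4 × 1/4 = 1/16 per child.
P(not type A, Rh-negative) = 15/16 for one child; (15/16)^2 = 225/256.

225/256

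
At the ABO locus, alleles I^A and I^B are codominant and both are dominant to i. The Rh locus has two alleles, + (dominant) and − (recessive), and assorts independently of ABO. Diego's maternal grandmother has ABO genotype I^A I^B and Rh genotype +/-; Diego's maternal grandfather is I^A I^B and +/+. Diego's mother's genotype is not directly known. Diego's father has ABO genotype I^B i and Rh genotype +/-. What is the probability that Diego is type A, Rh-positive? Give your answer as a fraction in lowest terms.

7/32

Diego's mother's ABO genotype from I^A I^B × I^A I^B: 1/4 I^A I^A, 1/2 I^A I^B, 1/4 I^B I^B.
Crossing each possibility with the father I^B i and summing P(type A): 1/4·1/2 + 1/2·1/4 + 1/4·0 = 1/4.
Similarly for Rh via the mother's Rh distribution: P(Rh+) = 7/8.
Independent loci: 1/4 × 7/8 = 7/32.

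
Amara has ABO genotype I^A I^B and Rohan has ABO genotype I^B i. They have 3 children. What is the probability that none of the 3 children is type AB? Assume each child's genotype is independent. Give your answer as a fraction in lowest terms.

27/64

ABO cross I^A I^B × I^B i → 1/4 A, 1/2 B, 1/4 AB.
So P(type AB) = 1/4 per child.
P(not type AB) = 3/4 for one child; (3/4)^3 = 27/64.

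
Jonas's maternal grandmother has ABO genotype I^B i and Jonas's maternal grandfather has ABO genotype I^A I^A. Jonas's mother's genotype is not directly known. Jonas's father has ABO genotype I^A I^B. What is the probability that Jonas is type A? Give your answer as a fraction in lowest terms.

3/8

Jonas's mother's ABO genotype from I^B i × I^A I^A: 1/2 I^A I^B, 1/2 I^A i.
Crossing each possibility with the father I^A I^B and summing P(type A): 1/2·1/4 + 1/2·1/2 = 3/8.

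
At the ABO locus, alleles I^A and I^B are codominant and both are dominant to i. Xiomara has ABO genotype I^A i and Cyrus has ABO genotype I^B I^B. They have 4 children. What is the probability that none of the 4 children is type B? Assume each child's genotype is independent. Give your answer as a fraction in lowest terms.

ABO cross I^A i × I^B I^B → 1/2 B, 1/2 AB.
So P(type B) = 1/2 per child.
P(not type B) = 1/2 for one child; (1/2)^4 = 1/16.

1/16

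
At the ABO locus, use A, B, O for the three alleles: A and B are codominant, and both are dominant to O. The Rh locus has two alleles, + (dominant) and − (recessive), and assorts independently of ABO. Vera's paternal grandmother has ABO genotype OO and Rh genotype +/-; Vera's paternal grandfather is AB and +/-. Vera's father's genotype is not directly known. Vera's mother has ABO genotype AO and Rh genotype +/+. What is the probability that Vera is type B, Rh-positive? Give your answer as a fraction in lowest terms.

Vera's father's ABO genotype from OO × AB: 1/2 AO, 1/2 BO.
Crossing each possibility with the mother AO and summing P(type B): 1/2·0 + 1/2·1/4 = 1/8.
Similarly for Rh via the father's Rh distribution: P(Rh+) = 1.
Independent loci: 1/8 × 1 = 1/8.

1/8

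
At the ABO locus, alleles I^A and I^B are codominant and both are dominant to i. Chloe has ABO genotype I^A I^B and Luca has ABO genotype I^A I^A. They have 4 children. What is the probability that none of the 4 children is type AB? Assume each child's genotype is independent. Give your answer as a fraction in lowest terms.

ABO cross I^A I^B × I^A I^A → 1/2 A, 1/2 AB.
So P(type AB) = 1/2 per child.
P(not type AB) = 1/2 for one child; (1/2)^4 = 1/16.

1/16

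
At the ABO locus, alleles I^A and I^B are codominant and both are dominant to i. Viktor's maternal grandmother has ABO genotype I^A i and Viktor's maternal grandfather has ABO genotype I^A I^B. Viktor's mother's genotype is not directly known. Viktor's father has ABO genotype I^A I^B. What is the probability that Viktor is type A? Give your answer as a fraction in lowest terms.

3/8

Viktor's mother's ABO genotype from I^A i × I^A I^B: 1/4 I^A I^A, 1/4 I^A I^B, 1/4 I^A i, 1/4 I^B i.
Crossing each possibility with the father I^A I^B and summing P(type A): 1/4·1/2 + 1/4·1/4 + 1/4·1/2 + 1/4·1/4 = 3/8.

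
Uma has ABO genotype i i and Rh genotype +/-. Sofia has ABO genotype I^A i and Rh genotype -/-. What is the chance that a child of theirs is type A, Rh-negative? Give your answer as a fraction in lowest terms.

1/4

ABO cross i i × I^A i → offspring phenotypes: 1/2 O, 1/2 A.
Rh cross +/- × -/- → 1/2 Rh+, 1/2 Rh-.
Independent loci: P(type A, Rh-negative) = 1/2 × 1/2 = 1/4.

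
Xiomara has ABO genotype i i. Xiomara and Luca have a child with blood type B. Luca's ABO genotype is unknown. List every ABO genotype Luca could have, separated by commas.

I^A I^B, I^B I^B, I^B i

For each candidate genotype of Luca, check whether crossing it with i i can produce every observed child phenotype.
  I^A I^A → possible child types {A} ✗
  I^A I^B → possible child types {A, B} ✓
  I^A i → possible child types {O, A} ✗
  I^B I^B → possible child types {B} ✓
  I^B i → possible child types {O, B} ✓
  i i → possible child types {O} ✗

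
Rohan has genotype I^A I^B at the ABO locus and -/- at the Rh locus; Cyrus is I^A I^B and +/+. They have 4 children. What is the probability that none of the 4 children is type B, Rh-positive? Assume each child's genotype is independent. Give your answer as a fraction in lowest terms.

81/256

ABO cross I^A I^B × I^A I^B → 1/4 A, 1/4 B, 1/2 AB.
Rh cross -/- × +/+ → 1 Rh+; so P(type B, Rh-positive) = 1/4 × 1 = 1/4 per child.
P(not type B, Rh-positive) = 3/4 for one child; (3/4)^4 = 81/256.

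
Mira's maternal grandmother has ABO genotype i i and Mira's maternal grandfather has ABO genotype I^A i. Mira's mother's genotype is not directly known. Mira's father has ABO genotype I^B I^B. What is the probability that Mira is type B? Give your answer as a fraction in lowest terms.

Mira's mother's ABO genotype from i i × I^A i: 1/2 I^A i, 1/2 i i.
Crossing each possibility with the father I^B I^B and summing P(type B): 1/2·1/2 + 1/2·1 = 3/4.

3/4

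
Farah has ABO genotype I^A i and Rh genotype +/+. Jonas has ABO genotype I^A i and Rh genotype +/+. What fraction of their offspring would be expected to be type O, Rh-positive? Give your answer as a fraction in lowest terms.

ABO cross I^A i × I^A i → offspring phenotypes: 1/4 O, 3/4 A.
Rh cross +/+ × +/+ → 1 Rh+.
Independent loci: P(type O, Rh-positive) = 1/4 × 1 = 1/4.

1/4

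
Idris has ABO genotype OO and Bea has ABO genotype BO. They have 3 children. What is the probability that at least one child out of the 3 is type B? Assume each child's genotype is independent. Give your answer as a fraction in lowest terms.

ABO cross OO × BO → 1/2 O, 1/2 B.
So P(type B) = 1/2 per child.
P(none) = (1/2)^3 = 1/8; P(at least one) = 1 − 1/8 = 7/8.

7/8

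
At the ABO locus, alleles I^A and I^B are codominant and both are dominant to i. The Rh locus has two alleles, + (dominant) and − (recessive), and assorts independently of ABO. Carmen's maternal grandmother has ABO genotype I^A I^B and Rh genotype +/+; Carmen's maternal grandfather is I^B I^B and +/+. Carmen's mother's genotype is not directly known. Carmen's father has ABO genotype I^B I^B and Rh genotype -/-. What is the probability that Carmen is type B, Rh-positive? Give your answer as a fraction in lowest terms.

Carmen's mother's ABO genotype from I^A I^B × I^B I^B: 1/2 I^A I^B, 1/2 I^B I^B.
Crossing each possibility with the father I^B I^B and summing P(type B): 1/2·1/2 + 1/2·1 = 3/4.
Similarly for Rh via the mother's Rh distribution: P(Rh+) = 1.
Independent loci: 3/4 × 1 = 3/4.

3/4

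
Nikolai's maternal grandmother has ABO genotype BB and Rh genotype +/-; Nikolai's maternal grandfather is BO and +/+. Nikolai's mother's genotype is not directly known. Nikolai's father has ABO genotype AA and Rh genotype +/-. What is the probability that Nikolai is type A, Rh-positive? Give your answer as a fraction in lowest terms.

7/32

Nikolai's mother's ABO genotype from BB × BO: 1/2 BB, 1/2 BO.
Crossing each possibility with the father AA and summing P(type A): 1/2·0 + 1/2·1/2 = 1/4.
Similarly for Rh via the mother's Rh distribution: P(Rh+) = 7/8.
Independent loci: 1/4 × 7/8 = 7/32.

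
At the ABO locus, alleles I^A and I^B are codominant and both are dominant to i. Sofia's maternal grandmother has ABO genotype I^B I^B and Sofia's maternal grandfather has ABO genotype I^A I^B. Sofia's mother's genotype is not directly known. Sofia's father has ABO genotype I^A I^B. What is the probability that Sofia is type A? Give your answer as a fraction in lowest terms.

Sofia's mother's ABO genotype from I^B I^B × I^A I^B: 1/2 I^A I^B, 1/2 I^B I^B.
Crossing each possibility with the father I^A I^B and summing P(type A): 1/2·1/4 + 1/2·0 = 1/8.

1/8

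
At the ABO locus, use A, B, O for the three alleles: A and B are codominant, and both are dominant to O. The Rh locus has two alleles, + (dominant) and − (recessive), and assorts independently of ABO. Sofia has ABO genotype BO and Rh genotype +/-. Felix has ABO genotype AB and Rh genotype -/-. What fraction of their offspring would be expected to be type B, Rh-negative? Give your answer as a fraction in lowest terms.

1/4

ABO cross BO × AB → offspring phenotypes: 1/4 A, 1/2 B, 1/4 AB.
Rh cross +/- × -/- → 1/2 Rh+, 1/2 Rh-.
Independent loci: P(type B, Rh-negative) = 1/2 × 1/2 = 1/4.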